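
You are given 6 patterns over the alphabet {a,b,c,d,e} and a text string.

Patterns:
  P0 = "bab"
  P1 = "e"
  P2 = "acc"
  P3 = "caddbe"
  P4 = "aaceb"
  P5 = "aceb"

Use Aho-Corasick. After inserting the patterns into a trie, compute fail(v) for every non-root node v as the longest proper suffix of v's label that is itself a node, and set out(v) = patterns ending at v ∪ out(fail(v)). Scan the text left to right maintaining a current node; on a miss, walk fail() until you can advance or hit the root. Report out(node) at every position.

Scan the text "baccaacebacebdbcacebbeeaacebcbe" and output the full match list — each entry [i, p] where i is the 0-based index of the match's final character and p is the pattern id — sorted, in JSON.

Build:
Trie nodes:
  0='ε' goto a→5 b→1 c→8 e→4
  1='b' goto a→2
  2='ba' goto b→3
  3='bab' goto ·  ←P0
  4='e' goto ·  ←P1
  5='a' goto a→14 c→6
  6='ac' goto c→7 e→18
  7='acc' goto ·  ←P2
  8='c' goto a→9
  9='ca' goto d→10
  10='cad' goto d→11
  11='cadd' goto b→12
  12='caddb' goto e→13
  13='caddbe' goto ·  ←P3
  14='aa' goto c→15
  15='aac' goto e→16
  16='aace' goto b→17
  17='aaceb' goto ·  ←P4
  18='ace' goto b→19
  19='aceb' goto ·  ←P5

Failure links (BFS by depth):
  fail(1) 'b': from fail(0)=0 chase 'b': 0 ⇒ 0;  out=∅∪out(0)=∅
  fail(4) 'e': from fail(0)=0 chase 'e': 0 ⇒ 0;  out={1}∪out(0)={1}
  fail(5) 'a': from fail(0)=0 chase 'a': 0 ⇒ 0;  out=∅∪out(0)=∅
  fail(8) 'c': from fail(0)=0 chase 'c': 0 ⇒ 0;  out=∅∪out(0)=∅
  fail(2) 'ba': from fail(1)=0 chase 'a': 0 ⇒ 5;  out=∅∪out(5)=∅
  fail(6) 'ac': from fail(5)=0 chase 'c': 0 ⇒ 8;  out=∅∪out(8)=∅
  fail(9) 'ca': from fail(8)=0 chase 'a': 0 ⇒ 5;  out=∅∪out(5)=∅
  fail(14) 'aa': from fail(5)=0 chase 'a': 0 ⇒ 5;  out=∅∪out(5)=∅
  fail(3) 'bab': from fail(2)=5 chase 'b': 5→0 ⇒ 1;  out={0}∪out(1)={0}
  fail(7) 'acc': from fail(6)=8 chase 'c': 8→0 ⇒ 8;  out={2}∪out(8)={2}
  fail(10) 'cad': from fail(9)=5 chase 'd': 5→0 ⇒ 0;  out=∅∪out(0)=∅
  fail(15) 'aac': from fail(14)=5 chase 'c': 5 ⇒ 6;  out=∅∪out(6)=∅
  fail(18) 'ace': from fail(6)=8 chase 'e': 8→0 ⇒ 4;  out=∅∪out(4)={1}
  fail(11) 'cadd': from fail(10)=0 chase 'd': 0 ⇒ 0;  out=∅∪out(0)=∅
  fail(16) 'aace': from fail(15)=6 chase 'e': 6 ⇒ 18;  out=∅∪out(18)={1}
  fail(19) 'aceb': from fail(18)=4 chase 'b': 4→0 ⇒ 1;  out={5}∪out(1)={5}
  fail(12) 'caddb': from fail(11)=0 chase 'b': 0 ⇒ 1;  out=∅∪out(1)=∅
  fail(17) 'aaceb': from fail(16)=18 chase 'b': 18 ⇒ 19;  out={4}∪out(19)={4,5}
  fail(13) 'caddbe': from fail(12)=1 chase 'e': 1→0 ⇒ 4;  out={3}∪out(4)={1,3}

Run:
pos 0 'b': at 1
pos 1 'a': at 2
pos 2 'c': at 6 ·f
pos 3 'c': at 7  emit P2@[1:3]
pos 4 'a': at 9 ·f
pos 5 'a': at 14 ·f
pos 6 'c': at 15
pos 7 'e': at 16  emit P1@[7:7]
pos 8 'b': at 17  emit P4@[4:8],P5@[5:8]
pos 9 'a': at 2 ·f
pos 10 'c': at 6 ·f
pos 11 'e': at 18  emit P1@[11:11]
pos 12 'b': at 19  emit P5@[9:12]
pos 13 'd': at 0 ·f
pos 14 'b': at 1
pos 15 'c': at 8 ·f
pos 16 'a': at 9
pos 17 'c': at 6 ·f
pos 18 'e': at 18  emit P1@[18:18]
pos 19 'b': at 19  emit P5@[16:19]
pos 20 'b': at 1 ·f
pos 21 'e': at 4 ·f  emit P1@[21:21]
pos 22 'e': at 4 ·f  emit P1@[22:22]
pos 23 'a': at 5 ·f
pos 24 'a': at 14
pos 25 'c': at 15
pos 26 'e': at 16  emit P1@[26:26]
pos 27 'b': at 17  emit P4@[23:27],P5@[24:27]
pos 28 'c': at 8 ·f
pos 29 'b': at 1 ·f
pos 30 'e': at 4 ·f  emit P1@[30:30]

All matches (sorted): [[3,2],[7,1],[8,4],[8,5],[11,1],[12,5],[18,1],[19,5],[21,1],[22,1],[26,1],[27,4],[27,5],[30,1]]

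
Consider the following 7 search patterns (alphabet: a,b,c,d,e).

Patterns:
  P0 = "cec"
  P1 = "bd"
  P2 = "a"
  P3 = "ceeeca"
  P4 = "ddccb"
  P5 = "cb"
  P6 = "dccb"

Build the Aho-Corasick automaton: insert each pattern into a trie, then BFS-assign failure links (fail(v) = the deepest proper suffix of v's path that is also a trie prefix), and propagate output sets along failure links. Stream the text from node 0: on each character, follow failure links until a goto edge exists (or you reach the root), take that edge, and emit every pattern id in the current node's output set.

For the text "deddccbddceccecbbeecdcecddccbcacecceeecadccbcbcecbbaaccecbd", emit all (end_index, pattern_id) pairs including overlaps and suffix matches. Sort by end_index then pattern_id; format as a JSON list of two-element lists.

Construct AC machine:
Trie (insert patterns):
  0='ε' goto a→6 b→4 c→1 d→11
  1='c' goto b→16 e→2
  2='ce' goto c→3 e→7
  3='cec' goto ·  [P0 ends]
  4='b' goto d→5
  5='bd' goto ·  [P1 ends]
  6='a' goto ·  [P2 ends]
  7='cee' goto e→8
  8='ceee' goto c→9
  9='ceeec' goto a→10
  10='ceeeca' goto ·  [P3 ends]
  11='d' goto c→17 d→12
  12='dd' goto c→13
  13='ddc' goto c→14
  14='ddcc' goto b→15
  15='ddccb' goto ·  [P4 ends]
  16='cb' goto ·  [P5 ends]
  17='dc' goto c→18
  18='dcc' goto b→19
  19='dccb' goto ·  [P6 ends]

Failure links (BFS by depth):
  fail(1) 'c': from fail(0)=0 chase 'c': 0 ⇒ 0;  out=∅∪out(0)=∅
  fail(4) 'b': from fail(0)=0 chase 'b': 0 ⇒ 0;  out=∅∪out(0)=∅
  fail(6) 'a': from fail(0)=0 chase 'a': 0 ⇒ 0;  out={2}∪out(0)={2}
  fail(11) 'd': from fail(0)=0 chase 'd': 0 ⇒ 0;  out=∅∪out(0)=∅
  fail(2) 'ce': from fail(1)=0 chase 'e': 0 ⇒ 0;  out=∅∪out(0)=∅
  fail(5) 'bd': from fail(4)=0 chase 'd': 0 ⇒ 11;  out={1}∪out(11)={1}
  fail(12) 'dd': from fail(11)=0 chase 'd': 0 ⇒ 11;  out=∅∪out(11)=∅
  fail(16) 'cb': from fail(1)=0 chase 'b': 0 ⇒ 4;  out={5}∪out(4)={5}
  fail(17) 'dc': from fail(11)=0 chase 'c': 0 ⇒ 1;  out=∅∪out(1)=∅
  fail(3) 'cec': from fail(2)=0 chase 'c': 0 ⇒ 1;  out={0}∪out(1)={0}
  fail(7) 'cee': from fail(2)=0 chase 'e': 0 ⇒ 0;  out=∅∪out(0)=∅
  fail(13) 'ddc': from fail(12)=11 chase 'c': 11 ⇒ 17;  out=∅∪out(17)=∅
  fail(18) 'dcc': from fail(17)=1 chase 'c': 1→0 ⇒ 1;  out=∅∪out(1)=∅
  fail(8) 'ceee': from fail(7)=0 chase 'e': 0 ⇒ 0;  out=∅∪out(0)=∅
  fail(14) 'ddcc': from fail(13)=17 chase 'c': 17 ⇒ 18;  out=∅∪out(18)=∅
  fail(19) 'dccb': from fail(18)=1 chase 'b': 1 ⇒ 16;  out={6}∪out(16)={5,6}
  fail(9) 'ceeec': from fail(8)=0 chase 'c': 0 ⇒ 1;  out=∅∪out(1)=∅
  fail(15) 'ddccb': from fail(14)=18 chase 'b': 18 ⇒ 19;  out={4}∪out(19)={4,5,6}
  fail(10) 'ceeeca': from fail(9)=1 chase 'a': 1→0 ⇒ 6;  out={3}∪out(6)={2,3}

Text stream:
i=0 'd': node 0→11
i=1 'e': node 11→0 ·f
i=2 'd': node 0→11
i=3 'd': node 11→12
i=4 'c': node 12→13
i=5 'c': node 13→14
i=6 'b': node 14→15  → match P4@[2:6],P5@[5:6],P6@[3:6]
i=7 'd': node 15→5 ·f  → match P1@[6:7]
i=8 'd': node 5→12 ·f
i=9 'c': node 12→13
i=10 'e': node 13→2 ·f
i=11 'c': node 2→3  → match P0@[9:11]
i=12 'c': node 3→1 ·f
i=13 'e': node 1→2
i=14 'c': node 2→3  → match P0@[12:14]
i=15 'b': node 3→16 ·f  → match P5@[14:15]
i=16 'b': node 16→4 ·f
i=17 'e': node 4→0 ·f
i=18 'e': node 0→0
i=19 'c': node 0→1
i=20 'd': node 1→11 ·f
i=21 'c': node 11→17
i=22 'e': node 17→2 ·f
i=23 'c': node 2→3  → match P0@[21:23]
i=24 'd': node 3→11 ·f
i=25 'd': node 11→12
i=26 'c': node 12→13
i=27 'c': node 13→14
i=28 'b': node 14→15  → match P4@[24:28],P5@[27:28],P6@[25:28]
i=29 'c': node 15→1 ·f
i=30 'a': node 1→6 ·f  → match P2@[30:30]
i=31 'c': node 6→1 ·f
i=32 'e': node 1→2
i=33 'c': node 2→3  → match P0@[31:33]
i=34 'c': node 3→1 ·f
i=35 'e': node 1→2
i=36 'e': node 2→7
i=37 'e': node 7→8
i=38 'c': node 8→9
i=39 'a': node 9→10  → match P2@[39:39],P3@[34:39]
i=40 'd': node 10→11 ·f
i=41 'c': node 11→17
i=42 'c': node 17→18
i=43 'b': node 18→19  → match P5@[42:43],P6@[40:43]
i=44 'c': node 19→1 ·f
i=45 'b': node 1→16  → match P5@[44:45]
i=46 'c': node 16→1 ·f
i=47 'e': node 1→2
i=48 'c': node 2→3  → match P0@[46:48]
i=49 'b': node 3→16 ·f  → match P5@[48:49]
i=50 'b': node 16→4 ·f
i=51 'a': node 4→6 ·f  → match P2@[51:51]
i=52 'a': node 6→6 ·f  → match P2@[52:52]
i=53 'c': node 6→1 ·f
i=54 'c': node 1→1 ·f
i=55 'e': node 1→2
i=56 'c': node 2→3  → match P0@[54:56]
i=57 'b': node 3→16 ·f  → match P5@[56:57]
i=58 'd': node 16→5 ·f  → match P1@[57:58]

All matches (sorted): [[6,4],[6,5],[6,6],[7,1],[11,0],[14,0],[15,5],[23,0],[28,4],[28,5],[28,6],[30,2],[33,0],[39,2],[39,3],[43,5],[43,6],[45,5],[48,0],[49,5],[51,2],[52,2],[56,0],[57,5],[58,1]]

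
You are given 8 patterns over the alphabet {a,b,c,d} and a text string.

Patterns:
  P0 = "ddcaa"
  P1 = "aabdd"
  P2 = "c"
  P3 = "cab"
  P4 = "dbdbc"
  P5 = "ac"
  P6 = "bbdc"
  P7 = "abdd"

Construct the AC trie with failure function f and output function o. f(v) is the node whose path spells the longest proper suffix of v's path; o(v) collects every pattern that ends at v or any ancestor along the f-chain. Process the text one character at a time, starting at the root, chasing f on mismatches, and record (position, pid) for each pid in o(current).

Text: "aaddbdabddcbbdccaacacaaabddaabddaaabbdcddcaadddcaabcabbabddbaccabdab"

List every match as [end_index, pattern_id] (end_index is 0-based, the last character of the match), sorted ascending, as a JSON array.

Construct AC machine:
Trie (insert patterns):
  n0 'ε': a→6 b→19 c→11 d→1
  n1 'd': b→14 d→2
  n2 'dd': c→3
  n3 'ddc': a→4
  n4 'ddca': a→5
  n5 'ddcaa': ·  ←P0
  n6 'a': a→7 b→23 c→18
  n7 'aa': b→8
  n8 'aab': d→9
  n9 'aabd': d→10
  n10 'aabdd': ·  ←P1
  n11 'c': a→12  ←P2
  n12 'ca': b→13
  n13 'cab': ·  ←P3
  n14 'db': d→15
  n15 'dbd': b→16
  n16 'dbdb': c→17
  n17 'dbdbc': ·  ←P4
  n18 'ac': ·  ←P5
  n19 'b': b→20
  n20 'bb': d→21
  n21 'bbd': c→22
  n22 'bbdc': ·  ←P6
  n23 'ab': d→24
  n24 'abd': d→25
  n25 'abdd': ·  ←P7

BFS fail/out derivation:
  n1('d'): parent n0 fail=0; on 'd' 0 → fail=0;  out ∅∪∅=∅
  n6('a'): parent n0 fail=0; on 'a' 0 → fail=0;  out ∅∪∅=∅
  n11('c'): parent n0 fail=0; on 'c' 0 → fail=0;  out {2}∪∅={2}
  n19('b'): parent n0 fail=0; on 'b' 0 → fail=0;  out ∅∪∅=∅
  n2('dd'): parent n1 fail=0; on 'd' 0 → fail=1;  out ∅∪∅=∅
  n7('aa'): parent n6 fail=0; on 'a' 0 → fail=6;  out ∅∪∅=∅
  n12('ca'): parent n11 fail=0; on 'a' 0 → fail=6;  out ∅∪∅=∅
  n14('db'): parent n1 fail=0; on 'b' 0 → fail=19;  out ∅∪∅=∅
  n18('ac'): parent n6 fail=0; on 'c' 0 → fail=11;  out {5}∪{2}={2,5}
  n20('bb'): parent n19 fail=0; on 'b' 0 → fail=19;  out ∅∪∅=∅
  n23('ab'): parent n6 fail=0; on 'b' 0 → fail=19;  out ∅∪∅=∅
  n3('ddc'): parent n2 fail=1; on 'c' 1→0 → fail=11;  out ∅∪{2}={2}
  n8('aab'): parent n7 fail=6; on 'b' 6 → fail=23;  out ∅∪∅=∅
  n13('cab'): parent n12 fail=6; on 'b' 6 → fail=23;  out {3}∪∅={3}
  n15('dbd'): parent n14 fail=19; on 'd' 19→0 → fail=1;  out ∅∪∅=∅
  n21('bbd'): parent n20 fail=19; on 'd' 19→0 → fail=1;  out ∅∪∅=∅
  n24('abd'): parent n23 fail=19; on 'd' 19→0 → fail=1;  out ∅∪∅=∅
  n4('ddca'): parent n3 fail=11; on 'a' 11 → fail=12;  out ∅∪∅=∅
  n9('aabd'): parent n8 fail=23; on 'd' 23 → fail=24;  out ∅∪∅=∅
  n16('dbdb'): parent n15 fail=1; on 'b' 1 → fail=14;  out ∅∪∅=∅
  n22('bbdc'): parent n21 fail=1; on 'c' 1→0 → fail=11;  out {6}∪{2}={2,6}
  n25('abdd'): parent n24 fail=1; on 'd' 1 → fail=2;  out {7}∪∅={7}
  n5('ddcaa'): parent n4 fail=12; on 'a' 12→6 → fail=7;  out {0}∪∅={0}
  n10('aabdd'): parent n9 fail=24; on 'd' 24 → fail=25;  out {1}∪{7}={1,7}
  n17('dbdbc'): parent n16 fail=14; on 'c' 14→19→0 → fail=11;  out {4}∪{2}={2,4}

Scan:
i=0 'a': node 0→6
i=1 'a': node 6→7
i=2 'd': node 7→1 ·f
i=3 'd': node 1→2
i=4 'b': node 2→14 ·f
i=5 'd': node 14→15
i=6 'a': node 15→6 ·f
i=7 'b': node 6→23
i=8 'd': node 23→24
i=9 'd': node 24→25  → match P7@[6:9]
i=10 'c': node 25→3 ·f  → match P2@[10:10]
i=11 'b': node 3→19 ·f
i=12 'b': node 19→20
i=13 'd': node 20→21
i=14 'c': node 21→22  → match P2@[14:14],P6@[11:14]
i=15 'c': node 22→11 ·f  → match P2@[15:15]
i=16 'a': node 11→12
i=17 'a': node 12→7 ·f
i=18 'c': node 7→18 ·f  → match P2@[18:18],P5@[17:18]
i=19 'a': node 18→12 ·f
i=20 'c': node 12→18 ·f  → match P2@[20:20],P5@[19:20]
i=21 'a': node 18→12 ·f
i=22 'a': node 12→7 ·f
i=23 'a': node 7→7 ·f
i=24 'b': node 7→8
i=25 'd': node 8→9
i=26 'd': node 9→10  → match P1@[22:26],P7@[23:26]
i=27 'a': node 10→6 ·f
i=28 'a': node 6→7
i=29 'b': node 7→8
i=30 'd': node 8→9
i=31 'd': node 9→10  → match P1@[27:31],P7@[28:31]
i=32 'a': node 10→6 ·f
i=33 'a': node 6→7
i=34 'a': node 7→7 ·f
i=35 'b': node 7→8
i=36 'b': node 8→20 ·f
i=37 'd': node 20→21
i=38 'c': node 21→22  → match P2@[38:38],P6@[35:38]
i=39 'd': node 22→1 ·f
i=40 'd': node 1→2
i=41 'c': node 2→3  → match P2@[41:41]
i=42 'a': node 3→4
i=43 'a': node 4→5  → match P0@[39:43]
i=44 'd': node 5→1 ·f
i=45 'd': node 1→2
i=46 'd': node 2→2 ·f
i=47 'c': node 2→3  → match P2@[47:47]
i=48 'a': node 3→4
i=49 'a': node 4→5  → match P0@[45:49]
i=50 'b': node 5→8 ·f
i=51 'c': node 8→11 ·f  → match P2@[51:51]
i=52 'a': node 11→12
i=53 'b': node 12→13  → match P3@[51:53]
i=54 'b': node 13→20 ·f
i=55 'a': node 20→6 ·f
i=56 'b': node 6→23
i=57 'd': node 23→24
i=58 'd': node 24→25  → match P7@[55:58]
i=59 'b': node 25→14 ·f
i=60 'a': node 14→6 ·f
i=61 'c': node 6→18  → match P2@[61:61],P5@[60:61]
i=62 'c': node 18→11 ·f  → match P2@[62:62]
i=63 'a': node 11→12
i=64 'b': node 12→13  → match P3@[62:64]
i=65 'd': node 13→24 ·f
i=66 'a': node 24→6 ·f
i=67 'b': node 6→23

Result: [[9,7],[10,2],[14,2],[14,6],[15,2],[18,2],[18,5],[20,2],[20,5],[26,1],[26,7],[31,1],[31,7],[38,2],[38,6],[41,2],[43,0],[47,2],[49,0],[51,2],[53,3],[58,7],[61,2],[61,5],[62,2],[64,3]]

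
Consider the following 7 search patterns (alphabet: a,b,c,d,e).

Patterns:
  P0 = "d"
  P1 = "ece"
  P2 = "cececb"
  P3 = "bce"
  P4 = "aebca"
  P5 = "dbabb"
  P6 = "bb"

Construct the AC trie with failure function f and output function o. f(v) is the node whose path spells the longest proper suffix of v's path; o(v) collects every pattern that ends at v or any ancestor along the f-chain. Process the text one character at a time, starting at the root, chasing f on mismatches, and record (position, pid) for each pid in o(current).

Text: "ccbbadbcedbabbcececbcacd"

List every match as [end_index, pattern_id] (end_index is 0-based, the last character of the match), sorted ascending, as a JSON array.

Build:
Trie nodes:
  0='ε' goto a→14 b→11 c→5 d→1 e→2
  1='d' goto b→19  [P0 ends]
  2='e' goto c→3
  3='ec' goto e→4
  4='ece' goto ·  [P1 ends]
  5='c' goto e→6
  6='ce' goto c→7
  7='cec' goto e→8
  8='cece' goto c→9
  9='cecec' goto b→10
  10='cececb' goto ·  [P2 ends]
  11='b' goto b→23 c→12
  12='bc' goto e→13
  13='bce' goto ·  [P3 ends]
  14='a' goto e→15
  15='ae' goto b→16
  16='aeb' goto c→17
  17='aebc' goto a→18
  18='aebca' goto ·  [P4 ends]
  19='db' goto a→20
  20='dba' goto b→21
  21='dbab' goto b→22
  22='dbabb' goto ·  [P5 ends]
  23='bb' goto ·  [P6 ends]

BFS fail/out derivation:
  fail(1) 'd': from fail(0)=0 chase 'd': 0 ⇒ 0;  out={0}∪out(0)={0}
  fail(2) 'e': from fail(0)=0 chase 'e': 0 ⇒ 0;  out=∅∪out(0)=∅
  fail(5) 'c': from fail(0)=0 chase 'c': 0 ⇒ 0;  out=∅∪out(0)=∅
  fail(11) 'b': from fail(0)=0 chase 'b': 0 ⇒ 0;  out=∅∪out(0)=∅
  fail(14) 'a': from fail(0)=0 chase 'a': 0 ⇒ 0;  out=∅∪out(0)=∅
  fail(3) 'ec': from fail(2)=0 chase 'c': 0 ⇒ 5;  out=∅∪out(5)=∅
  fail(6) 'ce': from fail(5)=0 chase 'e': 0 ⇒ 2;  out=∅∪out(2)=∅
  fail(12) 'bc': from fail(11)=0 chase 'c': 0 ⇒ 5;  out=∅∪out(5)=∅
  fail(15) 'ae': from fail(14)=0 chase 'e': 0 ⇒ 2;  out=∅∪out(2)=∅
  fail(19) 'db': from fail(1)=0 chase 'b': 0 ⇒ 11;  out=∅∪out(11)=∅
  fail(23) 'bb': from fail(11)=0 chase 'b': 0 ⇒ 11;  out={6}∪out(11)={6}
  fail(4) 'ece': from fail(3)=5 chase 'e': 5 ⇒ 6;  out={1}∪out(6)={1}
  fail(7) 'cec': from fail(6)=2 chase 'c': 2 ⇒ 3;  out=∅∪out(3)=∅
  fail(13) 'bce': from fail(12)=5 chase 'e': 5 ⇒ 6;  out={3}∪out(6)={3}
  fail(16) 'aeb': from fail(15)=2 chase 'b': 2→0 ⇒ 11;  out=∅∪out(11)=∅
  fail(20) 'dba': from fail(19)=11 chase 'a': 11→0 ⇒ 14;  out=∅∪out(14)=∅
  fail(8) 'cece': from fail(7)=3 chase 'e': 3 ⇒ 4;  out=∅∪out(4)={1}
  fail(17) 'aebc': from fail(16)=11 chase 'c': 11 ⇒ 12;  out=∅∪out(12)=∅
  fail(21) 'dbab': from fail(20)=14 chase 'b': 14→0 ⇒ 11;  out=∅∪out(11)=∅
  fail(9) 'cecec': from fail(8)=4 chase 'c': 4→6 ⇒ 7;  out=∅∪out(7)=∅
  fail(18) 'aebca': from fail(17)=12 chase 'a': 12→5→0 ⇒ 14;  out={4}∪out(14)={4}
  fail(22) 'dbabb': from fail(21)=11 chase 'b': 11 ⇒ 23;  out={5}∪out(23)={5,6}
  fail(10) 'cececb': from fail(9)=7 chase 'b': 7→3→5→0 ⇒ 11;  out={2}∪out(11)={2}

Run:
[0] read 'c'  n0⇒n5
[1] read 'c'  n5⇒n5 (via fail)
[2] read 'b'  n5⇒n11 (via fail)
[3] read 'b'  n11⇒n23  ** P6@[2:3]
[4] read 'a'  n23⇒n14 (via fail)
[5] read 'd'  n14⇒n1 (via fail)  ** P0@[5:5]
[6] read 'b'  n1⇒n19
[7] read 'c'  n19⇒n12 (via fail)
[8] read 'e'  n12⇒n13  ** P3@[6:8]
[9] read 'd'  n13⇒n1 (via fail)  ** P0@[9:9]
[10] read 'b'  n1⇒n19
[11] read 'a'  n19⇒n20
[12] read 'b'  n20⇒n21
[13] read 'b'  n21⇒n22  ** P5@[9:13],P6@[12:13]
[14] read 'c'  n22⇒n12 (via fail)
[15] read 'e'  n12⇒n13  ** P3@[13:15]
[16] read 'c'  n13⇒n7 (via fail)
[17] read 'e'  n7⇒n8  ** P1@[15:17]
[18] read 'c'  n8⇒n9
[19] read 'b'  n9⇒n10  ** P2@[14:19]
[20] read 'c'  n10⇒n12 (via fail)
[21] read 'a'  n12⇒n14 (via fail)
[22] read 'c'  n14⇒n5 (via fail)
[23] read 'd'  n5⇒n1 (via fail)  ** P0@[23:23]

Matches: [[3,6],[5,0],[8,3],[9,0],[13,5],[13,6],[15,3],[17,1],[19,2],[23,0]]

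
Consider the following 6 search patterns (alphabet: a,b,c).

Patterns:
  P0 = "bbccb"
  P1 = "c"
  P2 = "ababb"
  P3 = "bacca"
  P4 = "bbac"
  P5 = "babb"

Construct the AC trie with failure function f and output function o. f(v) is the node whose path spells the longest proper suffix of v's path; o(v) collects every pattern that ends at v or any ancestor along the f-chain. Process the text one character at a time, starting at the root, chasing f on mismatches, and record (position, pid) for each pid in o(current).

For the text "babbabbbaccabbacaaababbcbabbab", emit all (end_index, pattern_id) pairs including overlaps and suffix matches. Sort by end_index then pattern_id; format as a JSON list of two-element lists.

Build:
Trie (insert patterns):
  n0 'ε': a→7 b→1 c→6
  n1 'b': a→12 b→2
  n2 'bb': a→16 c→3
  n3 'bbc': c→4
  n4 'bbcc': b→5
  n5 'bbccb': ·  [P0 ends]
  n6 'c': ·  [P1 ends]
  n7 'a': b→8
  n8 'ab': a→9
  n9 'aba': b→10
  n10 'abab': b→11
  n11 'ababb': ·  [P2 ends]
  n12 'ba': b→18 c→13
  n13 'bac': c→14
  n14 'bacc': a→15
  n15 'bacca': ·  [P3 ends]
  n16 'bba': c→17
  n17 'bbac': ·  [P4 ends]
  n18 'bab': b→19
  n19 'babb': ·  [P5 ends]

Failure links (BFS by depth):
  n1('b'): parent n0 fail=0; on 'b' 0 → fail=0;  out ∅∪∅=∅
  n6('c'): parent n0 fail=0; on 'c' 0 → fail=0;  out {1}∪∅={1}
  n7('a'): parent n0 fail=0; on 'a' 0 → fail=0;  out ∅∪∅=∅
  n2('bb'): parent n1 fail=0; on 'b' 0 → fail=1;  out ∅∪∅=∅
  n8('ab'): parent n7 fail=0; on 'b' 0 → fail=1;  out ∅∪∅=∅
  n12('ba'): parent n1 fail=0; on 'a' 0 → fail=7;  out ∅∪∅=∅
  n3('bbc'): parent n2 fail=1; on 'c' 1→0 → fail=6;  out ∅∪{1}={1}
  n9('aba'): parent n8 fail=1; on 'a' 1 → fail=12;  out ∅∪∅=∅
  n13('bac'): parent n12 fail=7; on 'c' 7→0 → fail=6;  out ∅∪{1}={1}
  n16('bba'): parent n2 fail=1; on 'a' 1 → fail=12;  out ∅∪∅=∅
  n18('bab'): parent n12 fail=7; on 'b' 7 → fail=8;  out ∅∪∅=∅
  n4('bbcc'): parent n3 fail=6; on 'c' 6→0 → fail=6;  out ∅∪{1}={1}
  n10('abab'): parent n9 fail=12; on 'b' 12 → fail=18;  out ∅∪∅=∅
  n14('bacc'): parent n13 fail=6; on 'c' 6→0 → fail=6;  out ∅∪{1}={1}
  n17('bbac'): parent n16 fail=12; on 'c' 12 → fail=13;  out {4}∪{1}={1,4}
  n19('babb'): parent n18 fail=8; on 'b' 8→1 → fail=2;  out {5}∪∅={5}
  n5('bbccb'): parent n4 fail=6; on 'b' 6→0 → fail=1;  out {0}∪∅={0}
  n11('ababb'): parent n10 fail=18; on 'b' 18 → fail=19;  out {2}∪{5}={2,5}
  n15('bacca'): parent n14 fail=6; on 'a' 6→0 → fail=7;  out {3}∪∅={3}

Scan:
pos 0 'b': at 1
pos 1 'a': at 12
pos 2 'b': at 18
pos 3 'b': at 19  → match P5@[0:3]
pos 4 'a': at 16 (fail-walked)
pos 5 'b': at 18 (fail-walked)
pos 6 'b': at 19  → match P5@[3:6]
pos 7 'b': at 2 (fail-walked)
pos 8 'a': at 16
pos 9 'c': at 17  → match P1@[9:9],P4@[6:9]
pos 10 'c': at 14 (fail-walked)  → match P1@[10:10]
pos 11 'a': at 15  → match P3@[7:11]
pos 12 'b': at 8 (fail-walked)
pos 13 'b': at 2 (fail-walked)
pos 14 'a': at 16
pos 15 'c': at 17  → match P1@[15:15],P4@[12:15]
pos 16 'a': at 7 (fail-walked)
pos 17 'a': at 7 (fail-walked)
pos 18 'a': at 7 (fail-walked)
pos 19 'b': at 8
pos 20 'a': at 9
pos 21 'b': at 10
pos 22 'b': at 11  → match P2@[18:22],P5@[19:22]
pos 23 'c': at 3 (fail-walked)  → match P1@[23:23]
pos 24 'b': at 1 (fail-walked)
pos 25 'a': at 12
pos 26 'b': at 18
pos 27 'b': at 19  → match P5@[24:27]
pos 28 'a': at 16 (fail-walked)
pos 29 'b': at 18 (fail-walked)

Matches: [[3,5],[6,5],[9,1],[9,4],[10,1],[11,3],[15,1],[15,4],[22,2],[22,5],[23,1],[27,5]]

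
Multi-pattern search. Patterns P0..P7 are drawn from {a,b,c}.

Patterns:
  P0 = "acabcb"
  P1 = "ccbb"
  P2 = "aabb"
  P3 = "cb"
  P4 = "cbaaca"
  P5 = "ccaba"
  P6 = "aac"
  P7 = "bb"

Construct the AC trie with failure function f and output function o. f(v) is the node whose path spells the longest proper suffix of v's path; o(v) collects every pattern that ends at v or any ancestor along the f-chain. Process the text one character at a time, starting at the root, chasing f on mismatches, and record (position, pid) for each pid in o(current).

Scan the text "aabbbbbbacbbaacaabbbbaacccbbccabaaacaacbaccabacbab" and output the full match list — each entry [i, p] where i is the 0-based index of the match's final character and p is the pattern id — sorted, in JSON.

Construct AC machine:
Trie (insert patterns):
  n0 'ε': a→1 b→23 c→7
  n1 'a': a→11 c→2
  n2 'ac': a→3
  n3 'aca': b→4
  n4 'acab': c→5
  n5 'acabc': b→6
  n6 'acabcb': ·  [P0 ends]
  n7 'c': b→14 c→8
  n8 'cc': a→19 b→9
  n9 'ccb': b→10
  n10 'ccbb': ·  [P1 ends]
  n11 'aa': b→12 c→22
  n12 'aab': b→13
  n13 'aabb': ·  [P2 ends]
  n14 'cb': a→15  [P3 ends]
  n15 'cba': a→16
  n16 'cbaa': c→17
  n17 'cbaac': a→18
  n18 'cbaaca': ·  [P4 ends]
  n19 'cca': b→20
  n20 'ccab': a→21
  n21 'ccaba': ·  [P5 ends]
  n22 'aac': ·  [P6 ends]
  n23 'b': b→24
  n24 'bb': ·  [P7 ends]

BFS fail/out derivation:
  fail(1) 'a': from fail(0)=0 chase 'a': 0 ⇒ 0;  out=∅∪out(0)=∅
  fail(7) 'c': from fail(0)=0 chase 'c': 0 ⇒ 0;  out=∅∪out(0)=∅
  fail(23) 'b': from fail(0)=0 chase 'b': 0 ⇒ 0;  out=∅∪out(0)=∅
  fail(2) 'ac': from fail(1)=0 chase 'c': 0 ⇒ 7;  out=∅∪out(7)=∅
  fail(8) 'cc': from fail(7)=0 chase 'c': 0 ⇒ 7;  out=∅∪out(7)=∅
  fail(11) 'aa': from fail(1)=0 chase 'a': 0 ⇒ 1;  out=∅∪out(1)=∅
  fail(14) 'cb': from fail(7)=0 chase 'b': 0 ⇒ 23;  out={3}∪out(23)={3}
  fail(24) 'bb': from fail(23)=0 chase 'b': 0 ⇒ 23;  out={7}∪out(23)={7}
  fail(3) 'aca': from fail(2)=7 chase 'a': 7→0 ⇒ 1;  out=∅∪out(1)=∅
  fail(9) 'ccb': from fail(8)=7 chase 'b': 7 ⇒ 14;  out=∅∪out(14)={3}
  fail(12) 'aab': from fail(11)=1 chase 'b': 1→0 ⇒ 23;  out=∅∪out(23)=∅
  fail(15) 'cba': from fail(14)=23 chase 'a': 23→0 ⇒ 1;  out=∅∪out(1)=∅
  fail(19) 'cca': from fail(8)=7 chase 'a': 7→0 ⇒ 1;  out=∅∪out(1)=∅
  fail(22) 'aac': from fail(11)=1 chase 'c': 1 ⇒ 2;  out={6}∪out(2)={6}
  fail(4) 'acab': from fail(3)=1 chase 'b': 1→0 ⇒ 23;  out=∅∪out(23)=∅
  fail(10) 'ccbb': from fail(9)=14 chase 'b': 14→23 ⇒ 24;  out={1}∪out(24)={1,7}
  fail(13) 'aabb': from fail(12)=23 chase 'b': 23 ⇒ 24;  out={2}∪out(24)={2,7}
  fail(16) 'cbaa': from fail(15)=1 chase 'a': 1 ⇒ 11;  out=∅∪out(11)=∅
  fail(20) 'ccab': from fail(19)=1 chase 'b': 1→0 ⇒ 23;  out=∅∪out(23)=∅
  fail(5) 'acabc': from fail(4)=23 chase 'c': 23→0 ⇒ 7;  out=∅∪out(7)=∅
  fail(17) 'cbaac': from fail(16)=11 chase 'c': 11 ⇒ 22;  out=∅∪out(22)={6}
  fail(21) 'ccaba': from fail(20)=23 chase 'a': 23→0 ⇒ 1;  out={5}∪out(1)={5}
  fail(6) 'acabcb': from fail(5)=7 chase 'b': 7 ⇒ 14;  out={0}∪out(14)={0,3}
  fail(18) 'cbaaca': from fail(17)=22 chase 'a': 22→2 ⇒ 3;  out={4}∪out(3)={4}

Scan:
[0] read 'a'  n0⇒n1
[1] read 'a'  n1⇒n11
[2] read 'b'  n11⇒n12
[3] read 'b'  n12⇒n13  emit P2@[0:3],P7@[2:3]
[4] read 'b'  n13⇒n24 (fail-walked)  emit P7@[3:4]
[5] read 'b'  n24⇒n24 (fail-walked)  emit P7@[4:5]
[6] read 'b'  n24⇒n24 (fail-walked)  emit P7@[5:6]
[7] read 'b'  n24⇒n24 (fail-walked)  emit P7@[6:7]
[8] read 'a'  n24⇒n1 (fail-walked)
[9] read 'c'  n1⇒n2
[10] read 'b'  n2⇒n14 (fail-walked)  emit P3@[9:10]
[11] read 'b'  n14⇒n24 (fail-walked)  emit P7@[10:11]
[12] read 'a'  n24⇒n1 (fail-walked)
[13] read 'a'  n1⇒n11
[14] read 'c'  n11⇒n22  emit P6@[12:14]
[15] read 'a'  n22⇒n3 (fail-walked)
[16] read 'a'  n3⇒n11 (fail-walked)
[17] read 'b'  n11⇒n12
[18] read 'b'  n12⇒n13  emit P2@[15:18],P7@[17:18]
[19] read 'b'  n13⇒n24 (fail-walked)  emit P7@[18:19]
[20] read 'b'  n24⇒n24 (fail-walked)  emit P7@[19:20]
[21] read 'a'  n24⇒n1 (fail-walked)
[22] read 'a'  n1⇒n11
[23] read 'c'  n11⇒n22  emit P6@[21:23]
[24] read 'c'  n22⇒n8 (fail-walked)
[25] read 'c'  n8⇒n8 (fail-walked)
[26] read 'b'  n8⇒n9  emit P3@[25:26]
[27] read 'b'  n9⇒n10  emit P1@[24:27],P7@[26:27]
[28] read 'c'  n10⇒n7 (fail-walked)
[29] read 'c'  n7⇒n8
[30] read 'a'  n8⇒n19
[31] read 'b'  n19⇒n20
[32] read 'a'  n20⇒n21  emit P5@[28:32]
[33] read 'a'  n21⇒n11 (fail-walked)
[34] read 'a'  n11⇒n11 (fail-walked)
[35] read 'c'  n11⇒n22  emit P6@[33:35]
[36] read 'a'  n22⇒n3 (fail-walked)
[37] read 'a'  n3⇒n11 (fail-walked)
[38] read 'c'  n11⇒n22  emit P6@[36:38]
[39] read 'b'  n22⇒n14 (fail-walked)  emit P3@[38:39]
[40] read 'a'  n14⇒n15
[41] read 'c'  n15⇒n2 (fail-walked)
[42] read 'c'  n2⇒n8 (fail-walked)
[43] read 'a'  n8⇒n19
[44] read 'b'  n19⇒n20
[45] read 'a'  n20⇒n21  emit P5@[41:45]
[46] read 'c'  n21⇒n2 (fail-walked)
[47] read 'b'  n2⇒n14 (fail-walked)  emit P3@[46:47]
[48] read 'a'  n14⇒n15
[49] read 'b'  n15⇒n23 (fail-walked)

Matches: [[3,2],[3,7],[4,7],[5,7],[6,7],[7,7],[10,3],[11,7],[14,6],[18,2],[18,7],[19,7],[20,7],[23,6],[26,3],[27,1],[27,7],[32,5],[35,6],[38,6],[39,3],[45,5],[47,3]]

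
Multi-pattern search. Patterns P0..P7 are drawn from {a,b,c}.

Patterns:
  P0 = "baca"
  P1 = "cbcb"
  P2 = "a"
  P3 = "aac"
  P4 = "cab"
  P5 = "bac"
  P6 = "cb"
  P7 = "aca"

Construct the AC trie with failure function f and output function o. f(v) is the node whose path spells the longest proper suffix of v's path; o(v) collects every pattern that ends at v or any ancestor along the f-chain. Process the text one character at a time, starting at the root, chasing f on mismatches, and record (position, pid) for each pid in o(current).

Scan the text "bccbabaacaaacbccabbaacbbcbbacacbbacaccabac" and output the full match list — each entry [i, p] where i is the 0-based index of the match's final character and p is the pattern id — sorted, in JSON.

Construct AC machine:
Trie nodes:
  0='ε' goto a→9 b→1 c→5
  1='b' goto a→2
  2='ba' goto c→3
  3='bac' goto a→4  ←P5
  4='baca' goto ·  ←P0
  5='c' goto a→12 b→6
  6='cb' goto c→7  ←P6
  7='cbc' goto b→8
  8='cbcb' goto ·  ←P1
  9='a' goto a→10 c→14  ←P2
  10='aa' goto c→11
  11='aac' goto ·  ←P3
  12='ca' goto b→13
  13='cab' goto ·  ←P4
  14='ac' goto a→15
  15='aca' goto ·  ←P7

BFS fail/out derivation:
  fail(1) 'b': from fail(0)=0 chase 'b': 0 ⇒ 0;  out=∅∪out(0)=∅
  fail(5) 'c': from fail(0)=0 chase 'c': 0 ⇒ 0;  out=∅∪out(0)=∅
  fail(9) 'a': from fail(0)=0 chase 'a': 0 ⇒ 0;  out={2}∪out(0)={2}
  fail(2) 'ba': from fail(1)=0 chase 'a': 0 ⇒ 9;  out=∅∪out(9)={2}
  fail(6) 'cb': from fail(5)=0 chase 'b': 0 ⇒ 1;  out={6}∪out(1)={6}
  fail(10) 'aa': from fail(9)=0 chase 'a': 0 ⇒ 9;  out=∅∪out(9)={2}
  fail(12) 'ca': from fail(5)=0 chase 'a': 0 ⇒ 9;  out=∅∪out(9)={2}
  fail(14) 'ac': from fail(9)=0 chase 'c': 0 ⇒ 5;  out=∅∪out(5)=∅
  fail(3) 'bac': from fail(2)=9 chase 'c': 9 ⇒ 14;  out={5}∪out(14)={5}
  fail(7) 'cbc': from fail(6)=1 chase 'c': 1→0 ⇒ 5;  out=∅∪out(5)=∅
  fail(11) 'aac': from fail(10)=9 chase 'c': 9 ⇒ 14;  out={3}∪out(14)={3}
  fail(13) 'cab': from fail(12)=9 chase 'b': 9→0 ⇒ 1;  out={4}∪out(1)={4}
  fail(15) 'aca': from fail(14)=5 chase 'a': 5 ⇒ 12;  out={7}∪out(12)={2,7}
  fail(4) 'baca': from fail(3)=14 chase 'a': 14 ⇒ 15;  out={0}∪out(15)={0,2,7}
  fail(8) 'cbcb': from fail(7)=5 chase 'b': 5 ⇒ 6;  out={1}∪out(6)={1,6}

Scan:
pos 0 'b': at 1
pos 1 'c': at 5 (fail-walked)
pos 2 'c': at 5 (fail-walked)
pos 3 'b': at 6  emit P6@[2:3]
pos 4 'a': at 2 (fail-walked)  emit P2@[4:4]
pos 5 'b': at 1 (fail-walked)
pos 6 'a': at 2  emit P2@[6:6]
pos 7 'a': at 10 (fail-walked)  emit P2@[7:7]
pos 8 'c': at 11  emit P3@[6:8]
pos 9 'a': at 15 (fail-walked)  emit P2@[9:9],P7@[7:9]
pos 10 'a': at 10 (fail-walked)  emit P2@[10:10]
pos 11 'a': at 10 (fail-walked)  emit P2@[11:11]
pos 12 'c': at 11  emit P3@[10:12]
pos 13 'b': at 6 (fail-walked)  emit P6@[12:13]
pos 14 'c': at 7
pos 15 'c': at 5 (fail-walked)
pos 16 'a': at 12  emit P2@[16:16]
pos 17 'b': at 13  emit P4@[15:17]
pos 18 'b': at 1 (fail-walked)
pos 19 'a': at 2  emit P2@[19:19]
pos 20 'a': at 10 (fail-walked)  emit P2@[20:20]
pos 21 'c': at 11  emit P3@[19:21]
pos 22 'b': at 6 (fail-walked)  emit P6@[21:22]
pos 23 'b': at 1 (fail-walked)
pos 24 'c': at 5 (fail-walked)
pos 25 'b': at 6  emit P6@[24:25]
pos 26 'b': at 1 (fail-walked)
pos 27 'a': at 2  emit P2@[27:27]
pos 28 'c': at 3  emit P5@[26:28]
pos 29 'a': at 4  emit P0@[26:29],P2@[29:29],P7@[27:29]
pos 30 'c': at 14 (fail-walked)
pos 31 'b': at 6 (fail-walked)  emit P6@[30:31]
pos 32 'b': at 1 (fail-walked)
pos 33 'a': at 2  emit P2@[33:33]
pos 34 'c': at 3  emit P5@[32:34]
pos 35 'a': at 4  emit P0@[32:35],P2@[35:35],P7@[33:35]
pos 36 'c': at 14 (fail-walked)
pos 37 'c': at 5 (fail-walked)
pos 38 'a': at 12  emit P2@[38:38]
pos 39 'b': at 13  emit P4@[37:39]
pos 40 'a': at 2 (fail-walked)  emit P2@[40:40]
pos 41 'c': at 3  emit P5@[39:41]

All matches (sorted): [[3,6],[4,2],[6,2],[7,2],[8,3],[9,2],[9,7],[10,2],[11,2],[12,3],[13,6],[16,2],[17,4],[19,2],[20,2],[21,3],[22,6],[25,6],[27,2],[28,5],[29,0],[29,2],[29,7],[31,6],[33,2],[34,5],[35,0],[35,2],[35,7],[38,2],[39,4],[40,2],[41,5]]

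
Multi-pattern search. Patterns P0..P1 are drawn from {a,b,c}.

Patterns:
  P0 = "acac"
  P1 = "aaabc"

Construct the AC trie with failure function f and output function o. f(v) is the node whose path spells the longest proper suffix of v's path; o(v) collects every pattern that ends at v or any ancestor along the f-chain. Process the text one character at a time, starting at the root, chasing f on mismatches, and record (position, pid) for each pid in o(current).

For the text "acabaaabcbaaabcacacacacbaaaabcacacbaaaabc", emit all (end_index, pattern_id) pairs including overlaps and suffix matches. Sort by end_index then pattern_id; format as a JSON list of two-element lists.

Build automaton:
Trie nodes:
  0='ε' goto a→1
  1='a' goto a→5 c→2
  2='ac' goto a→3
  3='aca' goto c→4
  4='acac' goto ·  [P0 ends]
  5='aa' goto a→6
  6='aaa' goto b→7
  7='aaab' goto c→8
  8='aaabc' goto ·  [P1 ends]

Failure links (BFS by depth):
  fail(1) 'a': from fail(0)=0 chase 'a': 0 ⇒ 0;  out=∅∪out(0)=∅
  fail(2) 'ac': from fail(1)=0 chase 'c': 0 ⇒ 0;  out=∅∪out(0)=∅
  fail(5) 'aa': from fail(1)=0 chase 'a': 0 ⇒ 1;  out=∅∪out(1)=∅
  fail(3) 'aca': from fail(2)=0 chase 'a': 0 ⇒ 1;  out=∅∪out(1)=∅
  fail(6) 'aaa': from fail(5)=1 chase 'a': 1 ⇒ 5;  out=∅∪out(5)=∅
  fail(4) 'acac': from fail(3)=1 chase 'c': 1 ⇒ 2;  out={0}∪out(2)={0}
  fail(7) 'aaab': from fail(6)=5 chase 'b': 5→1→0 ⇒ 0;  out=∅∪out(0)=∅
  fail(8) 'aaabc': from fail(7)=0 chase 'c': 0 ⇒ 0;  out={1}∪out(0)={1}

Scan:
pos 0 'a': at 1
pos 1 'c': at 2
pos 2 'a': at 3
pos 3 'b': at 0 ·f
pos 4 'a': at 1
pos 5 'a': at 5
pos 6 'a': at 6
pos 7 'b': at 7
pos 8 'c': at 8  emit P1@[4:8]
pos 9 'b': at 0 ·f
pos 10 'a': at 1
pos 11 'a': at 5
pos 12 'a': at 6
pos 13 'b': at 7
pos 14 'c': at 8  emit P1@[10:14]
pos 15 'a': at 1 ·f
pos 16 'c': at 2
pos 17 'a': at 3
pos 18 'c': at 4  emit P0@[15:18]
pos 19 'a': at 3 ·f
pos 20 'c': at 4  emit P0@[17:20]
pos 21 'a': at 3 ·f
pos 22 'c': at 4  emit P0@[19:22]
pos 23 'b': at 0 ·f
pos 24 'a': at 1
pos 25 'a': at 5
pos 26 'a': at 6
pos 27 'a': at 6 ·f
pos 28 'b': at 7
pos 29 'c': at 8  emit P1@[25:29]
pos 30 'a': at 1 ·f
pos 31 'c': at 2
pos 32 'a': at 3
pos 33 'c': at 4  emit P0@[30:33]
pos 34 'b': at 0 ·f
pos 35 'a': at 1
pos 36 'a': at 5
pos 37 'a': at 6
pos 38 'a': at 6 ·f
pos 39 'b': at 7
pos 40 'c': at 8  emit P1@[36:40]

All matches (sorted): [[8,1],[14,1],[18,0],[20,0],[22,0],[29,1],[33,0],[40,1]]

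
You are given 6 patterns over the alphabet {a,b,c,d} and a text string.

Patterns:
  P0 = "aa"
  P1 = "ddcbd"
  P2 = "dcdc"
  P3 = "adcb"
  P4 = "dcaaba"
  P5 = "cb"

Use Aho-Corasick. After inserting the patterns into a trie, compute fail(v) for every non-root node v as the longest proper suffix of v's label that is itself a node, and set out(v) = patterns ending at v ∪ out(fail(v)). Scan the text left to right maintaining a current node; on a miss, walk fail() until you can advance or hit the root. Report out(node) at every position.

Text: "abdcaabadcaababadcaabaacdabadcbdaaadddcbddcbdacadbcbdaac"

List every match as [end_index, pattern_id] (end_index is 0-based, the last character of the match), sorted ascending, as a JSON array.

Construct AC machine:
Trie nodes:
  0='ε' goto a→1 c→18 d→3
  1='a' goto a→2 d→11
  2='aa' goto ·  [P0 ends]
  3='d' goto c→8 d→4
  4='dd' goto c→5
  5='ddc' goto b→6
  6='ddcb' goto d→7
  7='ddcbd' goto ·  [P1 ends]
  8='dc' goto a→14 d→9
  9='dcd' goto c→10
  10='dcdc' goto ·  [P2 ends]
  11='ad' goto c→12
  12='adc' goto b→13
  13='adcb' goto ·  [P3 ends]
  14='dca' goto a→15
  15='dcaa' goto b→16
  16='dcaab' goto a→17
  17='dcaaba' goto ·  [P4 ends]
  18='c' goto b→19
  19='cb' goto ·  [P5 ends]

BFS fail/out derivation:
  n1('a'): parent n0 fail=0; on 'a' 0 → fail=0;  out ∅∪∅=∅
  n3('d'): parent n0 fail=0; on 'd' 0 → fail=0;  out ∅∪∅=∅
  n18('c'): parent n0 fail=0; on 'c' 0 → fail=0;  out ∅∪∅=∅
  n2('aa'): parent n1 fail=0; on 'a' 0 → fail=1;  out {0}∪∅={0}
  n4('dd'): parent n3 fail=0; on 'd' 0 → fail=3;  out ∅∪∅=∅
  n8('dc'): parent n3 fail=0; on 'c' 0 → fail=18;  out ∅∪∅=∅
  n11('ad'): parent n1 fail=0; on 'd' 0 → fail=3;  out ∅∪∅=∅
  n19('cb'): parent n18 fail=0; on 'b' 0 → fail=0;  out {5}∪∅={5}
  n5('ddc'): parent n4 fail=3; on 'c' 3 → fail=8;  out ∅∪∅=∅
  n9('dcd'): parent n8 fail=18; on 'd' 18→0 → fail=3;  out ∅∪∅=∅
  n12('adc'): parent n11 fail=3; on 'c' 3 → fail=8;  out ∅∪∅=∅
  n14('dca'): parent n8 fail=18; on 'a' 18→0 → fail=1;  out ∅∪∅=∅
  n6('ddcb'): parent n5 fail=8; on 'b' 8→18 → fail=19;  out ∅∪{5}={5}
  n10('dcdc'): parent n9 fail=3; on 'c' 3 → fail=8;  out {2}∪∅={2}
  n13('adcb'): parent n12 fail=8; on 'b' 8→18 → fail=19;  out {3}∪{5}={3,5}
  n15('dcaa'): parent n14 fail=1; on 'a' 1 → fail=2;  out ∅∪{0}={0}
  n7('ddcbd'): parent n6 fail=19; on 'd' 19→0 → fail=3;  out {1}∪∅={1}
  n16('dcaab'): parent n15 fail=2; on 'b' 2→1→0 → fail=0;  out ∅∪∅=∅
  n17('dcaaba'): parent n16 fail=0; on 'a' 0 → fail=1;  out {4}∪∅={4}

Text stream:
pos 0 'a': at 1
pos 1 'b': at 0 (fail-walked)
pos 2 'd': at 3
pos 3 'c': at 8
pos 4 'a': at 14
pos 5 'a': at 15  ** P0@[4:5]
pos 6 'b': at 16
pos 7 'a': at 17  ** P4@[2:7]
pos 8 'd': at 11 (fail-walked)
pos 9 'c': at 12
pos 10 'a': at 14 (fail-walked)
pos 11 'a': at 15  ** P0@[10:11]
pos 12 'b': at 16
pos 13 'a': at 17  ** P4@[8:13]
pos 14 'b': at 0 (fail-walked)
pos 15 'a': at 1
pos 16 'd': at 11
pos 17 'c': at 12
pos 18 'a': at 14 (fail-walked)
pos 19 'a': at 15  ** P0@[18:19]
pos 20 'b': at 16
pos 21 'a': at 17  ** P4@[16:21]
pos 22 'a': at 2 (fail-walked)  ** P0@[21:22]
pos 23 'c': at 18 (fail-walked)
pos 24 'd': at 3 (fail-walked)
pos 25 'a': at 1 (fail-walked)
pos 26 'b': at 0 (fail-walked)
pos 27 'a': at 1
pos 28 'd': at 11
pos 29 'c': at 12
pos 30 'b': at 13  ** P3@[27:30],P5@[29:30]
pos 31 'd': at 3 (fail-walked)
pos 32 'a': at 1 (fail-walked)
pos 33 'a': at 2  ** P0@[32:33]
pos 34 'a': at 2 (fail-walked)  ** P0@[33:34]
pos 35 'd': at 11 (fail-walked)
pos 36 'd': at 4 (fail-walked)
pos 37 'd': at 4 (fail-walked)
pos 38 'c': at 5
pos 39 'b': at 6  ** P5@[38:39]
pos 40 'd': at 7  ** P1@[36:40]
pos 41 'd': at 4 (fail-walked)
pos 42 'c': at 5
pos 43 'b': at 6  ** P5@[42:43]
pos 44 'd': at 7  ** P1@[40:44]
pos 45 'a': at 1 (fail-walked)
pos 46 'c': at 18 (fail-walked)
pos 47 'a': at 1 (fail-walked)
pos 48 'd': at 11
pos 49 'b': at 0 (fail-walked)
pos 50 'c': at 18
pos 51 'b': at 19  ** P5@[50:51]
pos 52 'd': at 3 (fail-walked)
pos 53 'a': at 1 (fail-walked)
pos 54 'a': at 2  ** P0@[53:54]
pos 55 'c': at 18 (fail-walked)

All matches (sorted): [[5,0],[7,4],[11,0],[13,4],[19,0],[21,4],[22,0],[30,3],[30,5],[33,0],[34,0],[39,5],[40,1],[43,5],[44,1],[51,5],[54,0]]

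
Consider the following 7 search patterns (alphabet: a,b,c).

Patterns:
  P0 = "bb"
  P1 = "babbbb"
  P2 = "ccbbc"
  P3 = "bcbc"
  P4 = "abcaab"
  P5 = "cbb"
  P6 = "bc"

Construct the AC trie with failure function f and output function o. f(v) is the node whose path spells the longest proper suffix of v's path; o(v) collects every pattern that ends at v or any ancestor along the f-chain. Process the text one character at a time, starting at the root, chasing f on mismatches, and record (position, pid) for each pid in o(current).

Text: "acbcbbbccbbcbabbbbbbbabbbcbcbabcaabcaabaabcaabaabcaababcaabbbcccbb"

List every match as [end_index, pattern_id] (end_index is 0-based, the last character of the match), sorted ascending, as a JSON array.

Construct AC machine:
Trie nodes:
  n0 'ε': a→16 b→1 c→8
  n1 'b': a→3 b→2 c→13
  n2 'bb': ·  ←P0
  n3 'ba': b→4
  n4 'bab': b→5
  n5 'babb': b→6
  n6 'babbb': b→7
  n7 'babbbb': ·  ←P1
  n8 'c': b→22 c→9
  n9 'cc': b→10
  n10 'ccb': b→11
  n11 'ccbb': c→12
  n12 'ccbbc': ·  ←P2
  n13 'bc': b→14  ←P6
  n14 'bcb': c→15
  n15 'bcbc': ·  ←P3
  n16 'a': b→17
  n17 'ab': c→18
  n18 'abc': a→19
  n19 'abca': a→20
  n20 'abcaa': b→21
  n21 'abcaab': ·  ←P4
  n22 'cb': b→23
  n23 'cbb': ·  ←P5

Failure links (BFS by depth):
  fail(1) 'b': from fail(0)=0 chase 'b': 0 ⇒ 0;  out=∅∪out(0)=∅
  fail(8) 'c': from fail(0)=0 chase 'c': 0 ⇒ 0;  out=∅∪out(0)=∅
  fail(16) 'a': from fail(0)=0 chase 'a': 0 ⇒ 0;  out=∅∪out(0)=∅
  fail(2) 'bb': from fail(1)=0 chase 'b': 0 ⇒ 1;  out={0}∪out(1)={0}
  fail(3) 'ba': from fail(1)=0 chase 'a': 0 ⇒ 16;  out=∅∪out(16)=∅
  fail(9) 'cc': from fail(8)=0 chase 'c': 0 ⇒ 8;  out=∅∪out(8)=∅
  fail(13) 'bc': from fail(1)=0 chase 'c': 0 ⇒ 8;  out={6}∪out(8)={6}
  fail(17) 'ab': from fail(16)=0 chase 'b': 0 ⇒ 1;  out=∅∪out(1)=∅
  fail(22) 'cb': from fail(8)=0 chase 'b': 0 ⇒ 1;  out=∅∪out(1)=∅
  fail(4) 'bab': from fail(3)=16 chase 'b': 16 ⇒ 17;  out=∅∪out(17)=∅
  fail(10) 'ccb': from fail(9)=8 chase 'b': 8 ⇒ 22;  out=∅∪out(22)=∅
  fail(14) 'bcb': from fail(13)=8 chase 'b': 8 ⇒ 22;  out=∅∪out(22)=∅
  fail(18) 'abc': from fail(17)=1 chase 'c': 1 ⇒ 13;  out=∅∪out(13)={6}
  fail(23) 'cbb': from fail(22)=1 chase 'b': 1 ⇒ 2;  out={5}∪out(2)={0,5}
  fail(5) 'babb': from fail(4)=17 chase 'b': 17→1 ⇒ 2;  out=∅∪out(2)={0}
  fail(11) 'ccbb': from fail(10)=22 chase 'b': 22 ⇒ 23;  out=∅∪out(23)={0,5}
  fail(15) 'bcbc': from fail(14)=22 chase 'c': 22→1 ⇒ 13;  out={3}∪out(13)={3,6}
  fail(19) 'abca': from fail(18)=13 chase 'a': 13→8→0 ⇒ 16;  out=∅∪out(16)=∅
  fail(6) 'babbb': from fail(5)=2 chase 'b': 2→1 ⇒ 2;  out=∅∪out(2)={0}
  fail(12) 'ccbbc': from fail(11)=23 chase 'c': 23→2→1 ⇒ 13;  out={2}∪out(13)={2,6}
  fail(20) 'abcaa': from fail(19)=16 chase 'a': 16→0 ⇒ 16;  out=∅∪out(16)=∅
  fail(7) 'babbbb': from fail(6)=2 chase 'b': 2→1 ⇒ 2;  out={1}∪out(2)={0,1}
  fail(21) 'abcaab': from fail(20)=16 chase 'b': 16 ⇒ 17;  out={4}∪out(17)={4}

Text stream:
[0] read 'a'  n0⇒n16
[1] read 'c'  n16⇒n8 (via fail)
[2] read 'b'  n8⇒n22
[3] read 'c'  n22⇒n13 (via fail)  ** P6@[2:3]
[4] read 'b'  n13⇒n14
[5] read 'b'  n14⇒n23 (via fail)  ** P0@[4:5],P5@[3:5]
[6] read 'b'  n23⇒n2 (via fail)  ** P0@[5:6]
[7] read 'c'  n2⇒n13 (via fail)  ** P6@[6:7]
[8] read 'c'  n13⇒n9 (via fail)
[9] read 'b'  n9⇒n10
[10] read 'b'  n10⇒n11  ** P0@[9:10],P5@[8:10]
[11] read 'c'  n11⇒n12  ** P2@[7:11],P6@[10:11]
[12] read 'b'  n12⇒n14 (via fail)
[13] read 'a'  n14⇒n3 (via fail)
[14] read 'b'  n3⇒n4
[15] read 'b'  n4⇒n5  ** P0@[14:15]
[16] read 'b'  n5⇒n6  ** P0@[15:16]
[17] read 'b'  n6⇒n7  ** P0@[16:17],P1@[12:17]
[18] read 'b'  n7⇒n2 (via fail)  ** P0@[17:18]
[19] read 'b'  n2⇒n2 (via fail)  ** P0@[18:19]
[20] read 'b'  n2⇒n2 (via fail)  ** P0@[19:20]
[21] read 'a'  n2⇒n3 (via fail)
[22] read 'b'  n3⇒n4
[23] read 'b'  n4⇒n5  ** P0@[22:23]
[24] read 'b'  n5⇒n6  ** P0@[23:24]
[25] read 'c'  n6⇒n13 (via fail)  ** P6@[24:25]
[26] read 'b'  n13⇒n14
[27] read 'c'  n14⇒n15  ** P3@[24:27],P6@[26:27]
[28] read 'b'  n15⇒n14 (via fail)
[29] read 'a'  n14⇒n3 (via fail)
[30] read 'b'  n3⇒n4
[31] read 'c'  n4⇒n18 (via fail)  ** P6@[30:31]
[32] read 'a'  n18⇒n19
[33] read 'a'  n19⇒n20
[34] read 'b'  n20⇒n21  ** P4@[29:34]
[35] read 'c'  n21⇒n18 (via fail)  ** P6@[34:35]
[36] read 'a'  n18⇒n19
[37] read 'a'  n19⇒n20
[38] read 'b'  n20⇒n21  ** P4@[33:38]
[39] read 'a'  n21⇒n3 (via fail)
[40] read 'a'  n3⇒n16 (via fail)
[41] read 'b'  n16⇒n17
[42] read 'c'  n17⇒n18  ** P6@[41:42]
[43] read 'a'  n18⇒n19
[44] read 'a'  n19⇒n20
[45] read 'b'  n20⇒n21  ** P4@[40:45]
[46] read 'a'  n21⇒n3 (via fail)
[47] read 'a'  n3⇒n16 (via fail)
[48] read 'b'  n16⇒n17
[49] read 'c'  n17⇒n18  ** P6@[48:49]
[50] read 'a'  n18⇒n19
[51] read 'a'  n19⇒n20
[52] read 'b'  n20⇒n21  ** P4@[47:52]
[53] read 'a'  n21⇒n3 (via fail)
[54] read 'b'  n3⇒n4
[55] read 'c'  n4⇒n18 (via fail)  ** P6@[54:55]
[56] read 'a'  n18⇒n19
[57] read 'a'  n19⇒n20
[58] read 'b'  n20⇒n21  ** P4@[53:58]
[59] read 'b'  n21⇒n2 (via fail)  ** P0@[58:59]
[60] read 'b'  n2⇒n2 (via fail)  ** P0@[59:60]
[61] read 'c'  n2⇒n13 (via fail)  ** P6@[60:61]
[62] read 'c'  n13⇒n9 (via fail)
[63] read 'c'  n9⇒n9 (via fail)
[64] read 'b'  n9⇒n10
[65] read 'b'  n10⇒n11  ** P0@[64:65],P5@[63:65]

All matches (sorted): [[3,6],[5,0],[5,5],[6,0],[7,6],[10,0],[10,5],[11,2],[11,6],[15,0],[16,0],[17,0],[17,1],[18,0],[19,0],[20,0],[23,0],[24,0],[25,6],[27,3],[27,6],[31,6],[34,4],[35,6],[38,4],[42,6],[45,4],[49,6],[52,4],[55,6],[58,4],[59,0],[60,0],[61,6],[65,0],[65,5]]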